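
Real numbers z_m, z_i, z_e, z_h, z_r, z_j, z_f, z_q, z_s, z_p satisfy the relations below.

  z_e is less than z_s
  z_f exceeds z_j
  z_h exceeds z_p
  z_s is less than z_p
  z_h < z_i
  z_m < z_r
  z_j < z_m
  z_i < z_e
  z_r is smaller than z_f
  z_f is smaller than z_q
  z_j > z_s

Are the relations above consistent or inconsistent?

We have z_s < z_p stated directly, yet also z_p < z_h < z_i < z_e < z_s by chaining the others — so z_p < z_s. Contradiction.

inconsistent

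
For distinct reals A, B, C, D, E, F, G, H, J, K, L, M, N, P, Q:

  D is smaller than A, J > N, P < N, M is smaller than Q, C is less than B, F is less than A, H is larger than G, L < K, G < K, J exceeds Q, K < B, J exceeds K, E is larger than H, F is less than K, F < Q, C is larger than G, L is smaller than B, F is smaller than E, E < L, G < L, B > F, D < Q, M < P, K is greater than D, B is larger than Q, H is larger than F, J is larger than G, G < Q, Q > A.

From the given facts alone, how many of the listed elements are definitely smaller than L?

Directly below L: G, E.
One step further: F, H (4 so far).
No other element is forced below L by the given relations, so the count is 4.

4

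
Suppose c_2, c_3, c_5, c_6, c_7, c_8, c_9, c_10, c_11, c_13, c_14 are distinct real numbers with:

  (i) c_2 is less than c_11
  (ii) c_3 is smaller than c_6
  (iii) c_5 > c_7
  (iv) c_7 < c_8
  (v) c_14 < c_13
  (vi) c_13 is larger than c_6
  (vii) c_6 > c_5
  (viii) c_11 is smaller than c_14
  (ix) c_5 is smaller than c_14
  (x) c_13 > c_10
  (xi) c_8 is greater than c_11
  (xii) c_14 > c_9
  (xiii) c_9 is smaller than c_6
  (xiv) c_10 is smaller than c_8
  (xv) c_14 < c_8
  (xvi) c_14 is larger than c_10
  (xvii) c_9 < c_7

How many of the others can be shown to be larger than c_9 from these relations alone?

6

The elements the relations force above c_9 are c_7, c_5, c_14, c_8, c_6, c_13 — no chain reaches any other.
That is 6.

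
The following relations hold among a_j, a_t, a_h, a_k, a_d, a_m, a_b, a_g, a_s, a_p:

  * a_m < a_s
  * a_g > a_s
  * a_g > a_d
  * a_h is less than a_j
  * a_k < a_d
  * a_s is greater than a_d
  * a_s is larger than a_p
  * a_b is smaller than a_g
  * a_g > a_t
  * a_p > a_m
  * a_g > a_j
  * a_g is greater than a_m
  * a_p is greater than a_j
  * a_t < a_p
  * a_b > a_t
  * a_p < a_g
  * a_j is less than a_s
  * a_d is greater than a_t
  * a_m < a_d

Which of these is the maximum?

a_g

a_t is not greatest since a_t < a_b; a_b is not greatest since a_b < a_g; a_m is not greatest since a_m < a_s; a_k is not greatest since a_k < a_d; a_h is not greatest since a_h < a_j; a_j is not greatest since a_j < a_p; a_d is not greatest since a_d < a_s; a_p is not greatest since a_p < a_g; a_s is not greatest since a_s < a_g.
Only a_g has nothing above it, so a_g is the maximum.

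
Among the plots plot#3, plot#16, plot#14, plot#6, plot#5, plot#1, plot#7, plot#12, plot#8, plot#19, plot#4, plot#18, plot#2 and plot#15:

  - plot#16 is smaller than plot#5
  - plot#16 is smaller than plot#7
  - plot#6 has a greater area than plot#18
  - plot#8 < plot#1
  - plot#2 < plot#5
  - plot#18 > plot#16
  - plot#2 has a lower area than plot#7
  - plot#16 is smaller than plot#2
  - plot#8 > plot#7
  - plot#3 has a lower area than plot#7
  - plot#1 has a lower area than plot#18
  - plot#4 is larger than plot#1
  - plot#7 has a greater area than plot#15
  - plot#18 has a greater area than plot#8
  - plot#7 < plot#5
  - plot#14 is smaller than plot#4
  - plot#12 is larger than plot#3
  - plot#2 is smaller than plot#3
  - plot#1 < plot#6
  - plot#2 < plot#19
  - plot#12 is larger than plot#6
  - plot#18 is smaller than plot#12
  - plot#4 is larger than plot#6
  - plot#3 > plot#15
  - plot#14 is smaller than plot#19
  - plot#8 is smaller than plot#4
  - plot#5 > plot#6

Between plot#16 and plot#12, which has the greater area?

plot#16 < plot#2 < plot#7 < plot#8 < plot#1 < plot#18 < plot#12, by transitivity through plot#2, plot#7, plot#8, plot#1, plot#18.
So plot#16 < plot#12; plot#12 is the larger of the two.

plot#12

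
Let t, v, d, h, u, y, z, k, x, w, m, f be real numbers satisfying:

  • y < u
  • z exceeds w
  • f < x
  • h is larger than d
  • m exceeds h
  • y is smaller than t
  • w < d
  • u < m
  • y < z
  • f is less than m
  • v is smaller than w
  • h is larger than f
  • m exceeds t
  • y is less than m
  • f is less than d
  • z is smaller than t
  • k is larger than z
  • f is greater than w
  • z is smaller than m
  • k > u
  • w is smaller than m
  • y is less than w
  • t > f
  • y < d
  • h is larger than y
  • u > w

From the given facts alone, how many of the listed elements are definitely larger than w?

From w the given relations immediately reach z, u, f, d, m.
From those, x, t, h, k — 9 in total.
No other element is forced above w by the given relations, so the count is 9.

9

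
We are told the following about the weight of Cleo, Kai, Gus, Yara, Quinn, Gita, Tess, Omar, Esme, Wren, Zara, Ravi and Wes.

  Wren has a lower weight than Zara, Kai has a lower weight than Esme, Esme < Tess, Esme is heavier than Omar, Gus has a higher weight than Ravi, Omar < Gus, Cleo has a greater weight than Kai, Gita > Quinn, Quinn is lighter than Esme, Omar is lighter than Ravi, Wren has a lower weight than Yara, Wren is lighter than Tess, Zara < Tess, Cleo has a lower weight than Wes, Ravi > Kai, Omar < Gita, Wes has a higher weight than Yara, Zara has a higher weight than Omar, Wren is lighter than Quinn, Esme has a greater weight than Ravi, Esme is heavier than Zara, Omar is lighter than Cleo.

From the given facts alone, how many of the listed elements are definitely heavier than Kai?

6

The elements the relations force above Kai are Ravi, Esme, Cleo, Wes, Tess, Gus — no chain reaches any other.
That is 6.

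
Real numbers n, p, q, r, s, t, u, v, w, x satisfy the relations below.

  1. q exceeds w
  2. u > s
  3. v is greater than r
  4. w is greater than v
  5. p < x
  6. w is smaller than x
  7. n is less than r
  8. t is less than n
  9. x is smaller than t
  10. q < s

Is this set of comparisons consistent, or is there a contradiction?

Chaining the given relations yields x < t < n < r < v < w, so x < w. But one relation states w < x. These cannot both hold.

inconsistent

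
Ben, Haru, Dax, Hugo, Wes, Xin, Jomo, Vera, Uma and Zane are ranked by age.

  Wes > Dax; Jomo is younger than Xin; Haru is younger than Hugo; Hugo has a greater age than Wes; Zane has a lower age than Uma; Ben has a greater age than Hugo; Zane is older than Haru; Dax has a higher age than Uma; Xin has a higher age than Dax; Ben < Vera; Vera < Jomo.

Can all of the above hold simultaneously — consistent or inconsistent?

consistent

The single ordering Haru < Zane < Uma < Dax < Wes < Hugo < Ben < Vera < Jomo < Xin satisfies every listed relation, so no contradiction arises.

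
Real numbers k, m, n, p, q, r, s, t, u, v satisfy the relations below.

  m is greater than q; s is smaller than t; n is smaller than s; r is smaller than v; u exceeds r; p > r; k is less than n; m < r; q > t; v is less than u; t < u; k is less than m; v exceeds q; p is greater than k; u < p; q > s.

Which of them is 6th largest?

q

The consecutive relations fix a unique order: k < n < s < t < q < m < r < v < u < p.
The 6th largest is q.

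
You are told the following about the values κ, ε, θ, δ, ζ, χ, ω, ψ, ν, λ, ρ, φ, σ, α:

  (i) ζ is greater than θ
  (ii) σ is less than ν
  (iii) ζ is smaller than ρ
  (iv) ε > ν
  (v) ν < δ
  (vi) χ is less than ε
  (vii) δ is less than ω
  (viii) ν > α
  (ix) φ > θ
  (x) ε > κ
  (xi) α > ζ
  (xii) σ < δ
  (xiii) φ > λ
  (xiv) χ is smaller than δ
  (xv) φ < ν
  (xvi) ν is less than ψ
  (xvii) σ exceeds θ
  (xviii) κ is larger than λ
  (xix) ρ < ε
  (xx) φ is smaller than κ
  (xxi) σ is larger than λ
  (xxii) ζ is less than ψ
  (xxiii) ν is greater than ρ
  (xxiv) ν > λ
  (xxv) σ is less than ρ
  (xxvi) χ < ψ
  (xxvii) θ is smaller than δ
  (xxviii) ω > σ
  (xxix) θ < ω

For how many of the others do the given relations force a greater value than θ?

11

From θ the given relations immediately reach ζ, σ, φ, δ, ω.
From those, ρ, α, ν, ψ, κ — 10 in total.
From those, ε — 11 in total.
Nothing else is reachable above θ; 11 in all.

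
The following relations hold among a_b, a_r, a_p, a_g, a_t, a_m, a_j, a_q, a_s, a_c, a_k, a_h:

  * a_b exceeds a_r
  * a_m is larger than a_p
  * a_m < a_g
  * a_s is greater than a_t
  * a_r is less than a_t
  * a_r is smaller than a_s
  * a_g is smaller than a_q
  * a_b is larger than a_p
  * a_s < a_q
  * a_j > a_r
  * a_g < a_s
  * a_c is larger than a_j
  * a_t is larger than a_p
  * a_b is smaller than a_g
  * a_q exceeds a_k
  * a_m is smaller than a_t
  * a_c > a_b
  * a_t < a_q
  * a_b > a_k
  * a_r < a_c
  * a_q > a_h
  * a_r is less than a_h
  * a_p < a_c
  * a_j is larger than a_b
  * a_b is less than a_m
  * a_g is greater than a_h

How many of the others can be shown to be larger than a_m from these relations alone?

Directly above a_m: a_t, a_g.
One step further: a_s, a_q (4 so far).
Nothing else is reachable above a_m; 4 in all.

4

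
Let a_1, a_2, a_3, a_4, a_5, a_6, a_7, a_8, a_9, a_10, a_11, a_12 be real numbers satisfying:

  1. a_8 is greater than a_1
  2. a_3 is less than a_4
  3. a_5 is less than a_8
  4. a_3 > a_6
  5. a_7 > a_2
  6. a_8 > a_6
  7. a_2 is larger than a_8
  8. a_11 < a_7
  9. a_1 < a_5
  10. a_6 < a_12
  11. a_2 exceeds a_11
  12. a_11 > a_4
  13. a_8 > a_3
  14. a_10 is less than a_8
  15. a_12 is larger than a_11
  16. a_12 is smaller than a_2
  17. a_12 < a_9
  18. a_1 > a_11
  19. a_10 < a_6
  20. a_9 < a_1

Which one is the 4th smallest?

a_4

The consecutive relations fix a unique order: a_10 < a_6 < a_3 < a_4 < a_11 < a_12 < a_9 < a_1 < a_5 < a_8 < a_2 < a_7.
The 4th smallest is a_4.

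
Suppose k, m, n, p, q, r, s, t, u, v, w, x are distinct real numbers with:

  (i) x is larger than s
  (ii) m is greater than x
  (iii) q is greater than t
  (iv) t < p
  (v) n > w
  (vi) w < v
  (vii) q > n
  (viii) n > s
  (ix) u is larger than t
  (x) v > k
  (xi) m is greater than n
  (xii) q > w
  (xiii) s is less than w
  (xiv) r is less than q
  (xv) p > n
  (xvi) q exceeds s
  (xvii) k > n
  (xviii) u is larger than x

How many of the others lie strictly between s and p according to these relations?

2

Chaining upward from s reaches: w, n, x, q, m, k, v, u.
Chaining downward from p reaches: t, w, n.
Strictly between s and p are those in both lists: w, n — 2 elements.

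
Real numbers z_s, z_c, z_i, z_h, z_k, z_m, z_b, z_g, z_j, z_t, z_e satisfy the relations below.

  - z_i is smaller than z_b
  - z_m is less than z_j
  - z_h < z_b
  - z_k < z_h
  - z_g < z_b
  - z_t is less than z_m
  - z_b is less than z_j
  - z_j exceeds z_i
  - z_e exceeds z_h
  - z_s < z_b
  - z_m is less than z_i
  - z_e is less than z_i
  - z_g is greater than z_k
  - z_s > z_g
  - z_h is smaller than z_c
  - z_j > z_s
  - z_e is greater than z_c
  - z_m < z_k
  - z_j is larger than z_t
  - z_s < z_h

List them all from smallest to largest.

The consecutive links are each given: z_t < z_m; z_m < z_k; z_k < z_g; z_g < z_s; z_s < z_h; z_h < z_c; z_c < z_e; z_e < z_i; z_i < z_b; z_b < z_j.

z_t < z_m < z_k < z_g < z_s < z_h < z_c < z_e < z_i < z_b < z_j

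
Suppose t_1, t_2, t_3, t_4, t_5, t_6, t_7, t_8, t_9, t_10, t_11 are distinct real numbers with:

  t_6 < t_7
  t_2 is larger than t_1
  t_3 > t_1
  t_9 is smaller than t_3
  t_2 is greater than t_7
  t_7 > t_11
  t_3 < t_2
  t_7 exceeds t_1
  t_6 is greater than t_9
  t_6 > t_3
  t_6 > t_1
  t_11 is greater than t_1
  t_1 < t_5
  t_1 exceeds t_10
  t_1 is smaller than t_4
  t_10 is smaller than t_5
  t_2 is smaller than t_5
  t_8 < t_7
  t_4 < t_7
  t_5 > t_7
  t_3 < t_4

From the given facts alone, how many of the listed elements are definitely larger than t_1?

The elements the relations force above t_1 are t_3, t_11, t_6, t_4, t_7, t_2, t_5 — no chain reaches any other.
That is 7.

7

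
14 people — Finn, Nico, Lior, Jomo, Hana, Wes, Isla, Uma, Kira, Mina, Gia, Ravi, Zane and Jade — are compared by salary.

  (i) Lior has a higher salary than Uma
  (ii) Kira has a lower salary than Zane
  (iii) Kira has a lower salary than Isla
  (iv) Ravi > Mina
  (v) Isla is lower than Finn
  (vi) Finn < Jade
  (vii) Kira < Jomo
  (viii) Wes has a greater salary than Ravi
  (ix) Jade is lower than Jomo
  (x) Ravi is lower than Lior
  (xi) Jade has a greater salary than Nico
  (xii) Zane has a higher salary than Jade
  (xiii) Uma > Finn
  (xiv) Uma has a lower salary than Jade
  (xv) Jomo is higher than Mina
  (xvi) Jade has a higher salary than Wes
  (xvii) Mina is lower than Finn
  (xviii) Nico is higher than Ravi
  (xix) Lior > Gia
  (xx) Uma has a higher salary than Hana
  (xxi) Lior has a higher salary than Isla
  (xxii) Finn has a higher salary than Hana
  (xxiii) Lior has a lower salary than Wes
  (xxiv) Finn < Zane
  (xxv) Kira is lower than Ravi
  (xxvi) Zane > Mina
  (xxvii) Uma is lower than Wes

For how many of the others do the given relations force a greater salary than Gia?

5

Directly above Gia: Lior.
One step further: Wes (2 so far).
One step further: Jade (3 so far).
One step further: Jomo, Zane (5 so far).
No other element is forced above Gia by the given relations, so the count is 5.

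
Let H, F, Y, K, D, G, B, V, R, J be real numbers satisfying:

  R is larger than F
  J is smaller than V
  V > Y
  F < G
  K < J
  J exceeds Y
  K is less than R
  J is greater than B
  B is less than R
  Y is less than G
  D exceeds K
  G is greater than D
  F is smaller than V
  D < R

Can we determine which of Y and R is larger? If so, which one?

undetermined

Following every chain through Y: above Y we get J, V, G.
R is not reached, and no chain runs the other way from R to Y.
So the given relations leave the order of Y and R undetermined.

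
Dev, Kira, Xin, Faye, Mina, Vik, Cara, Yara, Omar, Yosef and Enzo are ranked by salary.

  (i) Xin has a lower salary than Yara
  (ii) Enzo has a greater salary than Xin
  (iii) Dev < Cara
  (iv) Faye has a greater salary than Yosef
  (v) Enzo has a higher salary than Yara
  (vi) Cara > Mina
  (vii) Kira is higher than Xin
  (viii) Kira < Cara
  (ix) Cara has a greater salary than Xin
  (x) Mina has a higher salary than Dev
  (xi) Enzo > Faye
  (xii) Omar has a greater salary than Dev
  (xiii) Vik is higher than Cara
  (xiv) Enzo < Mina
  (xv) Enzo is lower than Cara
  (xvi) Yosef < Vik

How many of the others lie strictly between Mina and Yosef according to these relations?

The relations place Yosef below Mina. An element lies strictly between them when it is forced above Yosef and also forced below Mina.
Above Yosef: {Faye, Enzo, Cara, Vik}. Below Mina: {Xin, Yara, Dev, Faye, Enzo}.
Intersection: {Faye, Enzo} — 2.

2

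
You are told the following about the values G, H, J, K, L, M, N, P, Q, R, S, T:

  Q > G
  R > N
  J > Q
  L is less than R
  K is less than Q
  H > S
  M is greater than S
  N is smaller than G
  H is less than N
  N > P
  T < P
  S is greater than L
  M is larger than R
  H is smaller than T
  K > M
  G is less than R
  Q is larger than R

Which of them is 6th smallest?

N

The consecutive relations fix a unique order: L < S < H < T < P < N < G < R < M < K < Q < J.
Counting 6 from the smallest end gives N.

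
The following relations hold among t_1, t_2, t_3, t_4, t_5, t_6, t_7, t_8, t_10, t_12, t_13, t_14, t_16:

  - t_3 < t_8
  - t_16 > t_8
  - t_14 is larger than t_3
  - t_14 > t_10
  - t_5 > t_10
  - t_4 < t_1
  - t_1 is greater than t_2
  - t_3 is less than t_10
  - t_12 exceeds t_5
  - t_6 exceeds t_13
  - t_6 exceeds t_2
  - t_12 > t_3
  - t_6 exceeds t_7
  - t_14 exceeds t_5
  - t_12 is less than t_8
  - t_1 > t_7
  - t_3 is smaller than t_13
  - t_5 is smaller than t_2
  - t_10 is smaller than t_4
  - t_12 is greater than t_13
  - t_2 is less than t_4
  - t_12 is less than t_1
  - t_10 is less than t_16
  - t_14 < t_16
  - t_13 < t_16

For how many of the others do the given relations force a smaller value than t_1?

8

The elements the relations force below t_1 are t_3, t_13, t_10, t_5, t_12, t_2, t_7, t_4 — no chain reaches any other.
That is 8.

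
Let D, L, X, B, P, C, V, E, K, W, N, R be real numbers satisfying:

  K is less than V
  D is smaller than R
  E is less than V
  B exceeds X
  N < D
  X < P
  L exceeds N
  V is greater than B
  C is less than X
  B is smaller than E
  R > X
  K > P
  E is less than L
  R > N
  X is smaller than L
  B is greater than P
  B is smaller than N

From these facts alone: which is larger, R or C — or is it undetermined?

Link the given pairs in sequence: C < X; X < P; P < B; B < N; N < D; D < R.
Chaining these gives C < X < P < B < N < D < R.
So R is larger.

R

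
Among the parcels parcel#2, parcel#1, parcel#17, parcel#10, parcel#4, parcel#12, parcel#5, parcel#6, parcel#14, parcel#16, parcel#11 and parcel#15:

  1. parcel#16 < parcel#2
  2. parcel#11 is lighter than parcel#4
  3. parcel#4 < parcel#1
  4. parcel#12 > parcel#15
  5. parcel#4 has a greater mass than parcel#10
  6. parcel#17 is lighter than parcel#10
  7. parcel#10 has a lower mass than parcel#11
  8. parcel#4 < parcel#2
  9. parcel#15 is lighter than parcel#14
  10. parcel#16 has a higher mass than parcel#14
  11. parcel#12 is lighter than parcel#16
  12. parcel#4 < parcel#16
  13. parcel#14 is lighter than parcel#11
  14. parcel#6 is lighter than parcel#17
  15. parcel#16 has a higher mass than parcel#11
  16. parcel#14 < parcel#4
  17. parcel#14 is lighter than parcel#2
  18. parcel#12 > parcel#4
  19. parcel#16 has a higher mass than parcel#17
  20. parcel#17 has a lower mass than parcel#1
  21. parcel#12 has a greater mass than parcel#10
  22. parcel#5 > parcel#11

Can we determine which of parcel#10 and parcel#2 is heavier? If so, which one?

parcel#2

parcel#10 < parcel#11 < parcel#4 < parcel#12 < parcel#16 < parcel#2, by transitivity through parcel#11, parcel#4, parcel#12, parcel#16.
So parcel#2 is heavier.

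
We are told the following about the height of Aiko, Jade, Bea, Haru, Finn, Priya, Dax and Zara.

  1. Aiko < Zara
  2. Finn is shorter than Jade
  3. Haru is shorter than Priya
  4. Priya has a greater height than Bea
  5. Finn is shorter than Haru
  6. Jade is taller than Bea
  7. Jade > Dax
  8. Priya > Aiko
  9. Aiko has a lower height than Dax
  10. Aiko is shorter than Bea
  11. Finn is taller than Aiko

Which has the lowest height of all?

Aiko

Chaining upward from Aiko: directly above it, Finn, Bea, Zara, Dax, Priya; then Haru, Jade.
That covers every other element, and nothing is given below Aiko, so Aiko is the lowest height.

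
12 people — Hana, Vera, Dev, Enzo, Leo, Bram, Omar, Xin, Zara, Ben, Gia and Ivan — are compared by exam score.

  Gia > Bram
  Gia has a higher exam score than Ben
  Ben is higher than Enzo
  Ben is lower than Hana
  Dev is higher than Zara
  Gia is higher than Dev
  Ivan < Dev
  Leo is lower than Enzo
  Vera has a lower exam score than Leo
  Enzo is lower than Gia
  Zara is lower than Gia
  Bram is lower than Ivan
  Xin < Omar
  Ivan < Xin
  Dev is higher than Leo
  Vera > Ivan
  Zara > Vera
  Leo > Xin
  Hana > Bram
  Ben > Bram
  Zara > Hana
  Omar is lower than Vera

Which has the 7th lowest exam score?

Piecing the relations together gives one ordering: Bram < Ivan < Xin < Omar < Vera < Leo < Enzo < Ben < Hana < Zara < Dev < Gia.
Counting 7 from the smallest end gives Enzo.

Enzo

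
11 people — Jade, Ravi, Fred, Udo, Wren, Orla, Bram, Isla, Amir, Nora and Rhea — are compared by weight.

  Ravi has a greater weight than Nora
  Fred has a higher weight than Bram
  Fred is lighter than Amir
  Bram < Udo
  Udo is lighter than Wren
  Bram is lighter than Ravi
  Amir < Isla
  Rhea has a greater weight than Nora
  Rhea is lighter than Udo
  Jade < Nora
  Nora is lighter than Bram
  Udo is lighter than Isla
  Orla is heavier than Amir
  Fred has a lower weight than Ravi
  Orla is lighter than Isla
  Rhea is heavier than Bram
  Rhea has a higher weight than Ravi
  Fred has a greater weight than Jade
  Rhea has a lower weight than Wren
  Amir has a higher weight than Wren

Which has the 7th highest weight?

Ravi

Chaining the given pairs: Jade < Nora < Bram < Fred < Ravi < Rhea < Udo < Wren < Amir < Orla < Isla.
The 7th largest is Ravi.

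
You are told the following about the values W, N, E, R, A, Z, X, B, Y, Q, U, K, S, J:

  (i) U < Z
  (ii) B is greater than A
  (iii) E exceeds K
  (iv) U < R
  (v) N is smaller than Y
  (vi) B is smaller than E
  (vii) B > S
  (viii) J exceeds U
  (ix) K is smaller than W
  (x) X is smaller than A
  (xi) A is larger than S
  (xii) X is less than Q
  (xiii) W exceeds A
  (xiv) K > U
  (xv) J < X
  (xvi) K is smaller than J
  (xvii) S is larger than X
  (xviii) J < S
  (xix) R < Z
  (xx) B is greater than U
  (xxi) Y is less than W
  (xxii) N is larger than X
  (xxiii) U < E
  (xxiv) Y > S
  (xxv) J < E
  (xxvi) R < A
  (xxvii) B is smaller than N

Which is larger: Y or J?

The relevant relations are J < X; X < S; S < A; A < B; B < N; N < Y.
Together: J < X < S < A < B < N < Y.
So J < Y; Y is the larger of the two.

Y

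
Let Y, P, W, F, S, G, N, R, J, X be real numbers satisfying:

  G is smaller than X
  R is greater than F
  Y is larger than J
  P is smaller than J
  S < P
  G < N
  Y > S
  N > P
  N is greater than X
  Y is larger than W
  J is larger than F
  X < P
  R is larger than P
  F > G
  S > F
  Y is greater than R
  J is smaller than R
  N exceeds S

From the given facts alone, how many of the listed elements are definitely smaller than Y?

8

From Y the given relations immediately reach S, W, J, R.
From those, F, P — 6 in total.
From those, G, X — 8 in total.
No other element is forced below Y by the given relations, so the count is 8.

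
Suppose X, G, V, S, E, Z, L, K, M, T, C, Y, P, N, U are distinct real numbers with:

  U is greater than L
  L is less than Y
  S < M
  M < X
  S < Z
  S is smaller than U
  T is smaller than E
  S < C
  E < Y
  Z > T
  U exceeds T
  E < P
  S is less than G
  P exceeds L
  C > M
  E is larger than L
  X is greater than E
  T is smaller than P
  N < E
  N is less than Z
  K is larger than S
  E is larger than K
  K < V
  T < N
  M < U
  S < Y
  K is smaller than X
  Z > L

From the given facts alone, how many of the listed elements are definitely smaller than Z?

Directly below Z: T, S, N, L.
Nothing else is reachable below Z; 4 in all.

4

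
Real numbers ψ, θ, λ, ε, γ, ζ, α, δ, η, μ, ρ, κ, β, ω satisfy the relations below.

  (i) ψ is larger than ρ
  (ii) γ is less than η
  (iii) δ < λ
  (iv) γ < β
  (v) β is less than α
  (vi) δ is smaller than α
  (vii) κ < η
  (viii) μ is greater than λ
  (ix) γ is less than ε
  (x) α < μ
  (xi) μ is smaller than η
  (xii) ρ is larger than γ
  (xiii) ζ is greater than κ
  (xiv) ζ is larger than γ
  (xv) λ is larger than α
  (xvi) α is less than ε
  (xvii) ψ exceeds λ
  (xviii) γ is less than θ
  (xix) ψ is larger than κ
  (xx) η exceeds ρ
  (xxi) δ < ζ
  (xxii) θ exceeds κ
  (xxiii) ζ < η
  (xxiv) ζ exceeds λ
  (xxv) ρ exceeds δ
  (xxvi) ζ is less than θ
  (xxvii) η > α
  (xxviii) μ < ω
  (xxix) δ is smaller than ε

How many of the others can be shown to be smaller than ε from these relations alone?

4

From ε the given relations immediately reach γ, δ, α.
From those, β — 4 in total.
No other element is forced below ε by the given relations, so the count is 4.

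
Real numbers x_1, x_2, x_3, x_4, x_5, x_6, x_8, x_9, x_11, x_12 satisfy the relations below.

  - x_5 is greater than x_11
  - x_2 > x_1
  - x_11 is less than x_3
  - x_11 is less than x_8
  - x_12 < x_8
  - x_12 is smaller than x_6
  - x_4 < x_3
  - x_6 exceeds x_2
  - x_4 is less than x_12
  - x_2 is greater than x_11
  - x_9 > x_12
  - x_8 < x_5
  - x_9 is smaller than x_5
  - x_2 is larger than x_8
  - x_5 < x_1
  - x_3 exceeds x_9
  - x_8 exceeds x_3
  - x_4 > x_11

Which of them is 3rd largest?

x_1

The consecutive relations fix a unique order: x_11 < x_4 < x_12 < x_9 < x_3 < x_8 < x_5 < x_1 < x_2 < x_6.
The 3rd largest is x_1.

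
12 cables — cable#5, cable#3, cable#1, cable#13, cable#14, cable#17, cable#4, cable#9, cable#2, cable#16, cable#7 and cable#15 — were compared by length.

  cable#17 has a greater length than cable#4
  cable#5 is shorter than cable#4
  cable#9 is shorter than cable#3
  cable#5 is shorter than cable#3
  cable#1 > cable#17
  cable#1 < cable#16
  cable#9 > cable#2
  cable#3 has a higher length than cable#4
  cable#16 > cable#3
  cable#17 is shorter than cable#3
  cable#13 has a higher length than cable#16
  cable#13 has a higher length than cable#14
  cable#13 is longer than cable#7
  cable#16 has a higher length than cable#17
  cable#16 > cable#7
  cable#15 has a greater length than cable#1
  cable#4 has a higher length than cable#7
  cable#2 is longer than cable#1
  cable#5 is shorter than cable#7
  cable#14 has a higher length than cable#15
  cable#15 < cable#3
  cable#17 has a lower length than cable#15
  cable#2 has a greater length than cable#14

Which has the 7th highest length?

The consecutive relations fix a unique order: cable#5 < cable#7 < cable#4 < cable#17 < cable#1 < cable#15 < cable#14 < cable#2 < cable#9 < cable#3 < cable#16 < cable#13.
Counting 7 from the largest end gives cable#15.

cable#15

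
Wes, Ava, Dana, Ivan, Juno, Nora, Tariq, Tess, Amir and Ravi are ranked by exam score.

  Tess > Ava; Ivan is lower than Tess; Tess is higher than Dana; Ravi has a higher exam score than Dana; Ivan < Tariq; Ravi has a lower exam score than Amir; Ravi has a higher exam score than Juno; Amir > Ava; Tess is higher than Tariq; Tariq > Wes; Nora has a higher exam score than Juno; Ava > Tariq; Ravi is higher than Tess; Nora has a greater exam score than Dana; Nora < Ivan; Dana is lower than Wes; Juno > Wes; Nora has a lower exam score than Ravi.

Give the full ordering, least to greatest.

Nothing is placed below Dana, so it is least; from there Dana < Wes; Wes < Juno; Juno < Nora; Nora < Ivan; Ivan < Tariq; Tariq < Ava; Ava < Tess; Tess < Ravi; Ravi < Amir, each given directly.

Dana < Wes < Juno < Nora < Ivan < Tariq < Ava < Tess < Ravi < Amir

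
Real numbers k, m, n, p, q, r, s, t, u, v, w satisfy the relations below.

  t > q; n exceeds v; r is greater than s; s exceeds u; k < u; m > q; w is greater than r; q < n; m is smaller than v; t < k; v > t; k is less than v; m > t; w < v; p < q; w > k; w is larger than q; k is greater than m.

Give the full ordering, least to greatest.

p < q < t < m < k < u < s < r < w < v < n

Nothing is placed below p, so it is least; from there p < q; q < t; t < m; m < k; k < u; u < s; s < r; r < w; w < v; v < n, each given directly.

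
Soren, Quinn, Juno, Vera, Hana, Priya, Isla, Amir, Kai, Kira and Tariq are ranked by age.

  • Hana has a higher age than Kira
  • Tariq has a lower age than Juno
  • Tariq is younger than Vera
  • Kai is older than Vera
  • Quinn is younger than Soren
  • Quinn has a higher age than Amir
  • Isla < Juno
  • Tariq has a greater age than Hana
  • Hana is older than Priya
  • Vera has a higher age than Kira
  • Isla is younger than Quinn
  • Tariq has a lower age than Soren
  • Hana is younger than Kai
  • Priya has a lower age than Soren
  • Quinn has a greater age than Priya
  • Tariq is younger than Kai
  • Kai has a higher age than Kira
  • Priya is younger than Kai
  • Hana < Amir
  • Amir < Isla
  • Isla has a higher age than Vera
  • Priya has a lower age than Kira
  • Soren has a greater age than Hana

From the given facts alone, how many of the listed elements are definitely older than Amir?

From Amir the given relations immediately reach Isla, Quinn.
From those, Juno, Soren — 4 in total.
No other element is forced above Amir by the given relations, so the count is 4.

4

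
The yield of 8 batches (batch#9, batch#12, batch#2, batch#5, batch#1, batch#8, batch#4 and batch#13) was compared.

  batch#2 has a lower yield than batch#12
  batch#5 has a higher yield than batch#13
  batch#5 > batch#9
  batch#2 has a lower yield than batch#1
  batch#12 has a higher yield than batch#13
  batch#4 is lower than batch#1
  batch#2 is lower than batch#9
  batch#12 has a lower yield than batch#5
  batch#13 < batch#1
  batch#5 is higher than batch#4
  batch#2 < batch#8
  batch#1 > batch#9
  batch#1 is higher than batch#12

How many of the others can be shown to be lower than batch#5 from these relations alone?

5

Directly below batch#5: batch#9, batch#13, batch#12, batch#4.
One step further: batch#2 (5 so far).
No other element is forced below batch#5 by the given relations, so the count is 5.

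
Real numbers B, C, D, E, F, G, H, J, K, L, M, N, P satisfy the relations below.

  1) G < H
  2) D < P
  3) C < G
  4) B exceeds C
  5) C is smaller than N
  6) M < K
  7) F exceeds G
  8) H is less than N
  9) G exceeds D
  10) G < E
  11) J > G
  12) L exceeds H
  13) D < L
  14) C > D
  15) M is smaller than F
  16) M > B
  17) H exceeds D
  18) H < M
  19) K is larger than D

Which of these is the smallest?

Chaining upward from D: directly above it, C, G, H, L, K, P; then B, M, E, F, N, J.
That covers every other element, and nothing is given below D, so D is the smallest.

D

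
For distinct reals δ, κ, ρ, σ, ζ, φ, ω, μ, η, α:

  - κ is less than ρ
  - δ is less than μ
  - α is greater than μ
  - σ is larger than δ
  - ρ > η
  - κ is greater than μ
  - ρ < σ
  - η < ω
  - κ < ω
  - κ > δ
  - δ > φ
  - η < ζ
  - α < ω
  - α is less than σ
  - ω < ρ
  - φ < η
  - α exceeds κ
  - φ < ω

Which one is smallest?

φ

Chaining upward from φ: directly above it, δ, η, ω; then μ, κ, ζ, ρ, σ; then α.
That covers every other element, and nothing is given below φ, so φ is the smallest.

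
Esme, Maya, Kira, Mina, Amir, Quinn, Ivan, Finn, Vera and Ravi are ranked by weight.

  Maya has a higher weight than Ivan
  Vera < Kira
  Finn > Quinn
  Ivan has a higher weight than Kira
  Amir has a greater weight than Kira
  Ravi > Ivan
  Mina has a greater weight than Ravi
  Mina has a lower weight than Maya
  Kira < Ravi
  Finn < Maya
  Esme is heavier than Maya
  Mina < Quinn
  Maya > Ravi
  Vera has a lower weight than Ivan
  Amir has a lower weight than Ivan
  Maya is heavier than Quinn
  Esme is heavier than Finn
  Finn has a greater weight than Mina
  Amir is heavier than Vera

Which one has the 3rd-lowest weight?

Amir

The consecutive relations fix a unique order: Vera < Kira < Amir < Ivan < Ravi < Mina < Quinn < Finn < Maya < Esme.
The 3rd smallest is Amir.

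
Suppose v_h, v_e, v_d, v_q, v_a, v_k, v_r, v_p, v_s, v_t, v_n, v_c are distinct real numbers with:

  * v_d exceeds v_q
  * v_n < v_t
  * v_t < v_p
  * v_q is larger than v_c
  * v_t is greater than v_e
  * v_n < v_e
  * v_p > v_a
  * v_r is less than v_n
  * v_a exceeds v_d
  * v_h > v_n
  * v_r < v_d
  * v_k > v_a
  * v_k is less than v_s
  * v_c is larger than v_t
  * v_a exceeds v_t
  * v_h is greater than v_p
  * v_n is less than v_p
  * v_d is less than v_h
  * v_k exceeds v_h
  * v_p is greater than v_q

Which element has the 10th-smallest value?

v_h

Chaining the given pairs: v_r < v_n < v_e < v_t < v_c < v_q < v_d < v_a < v_p < v_h < v_k < v_s.
The 10th smallest is v_h.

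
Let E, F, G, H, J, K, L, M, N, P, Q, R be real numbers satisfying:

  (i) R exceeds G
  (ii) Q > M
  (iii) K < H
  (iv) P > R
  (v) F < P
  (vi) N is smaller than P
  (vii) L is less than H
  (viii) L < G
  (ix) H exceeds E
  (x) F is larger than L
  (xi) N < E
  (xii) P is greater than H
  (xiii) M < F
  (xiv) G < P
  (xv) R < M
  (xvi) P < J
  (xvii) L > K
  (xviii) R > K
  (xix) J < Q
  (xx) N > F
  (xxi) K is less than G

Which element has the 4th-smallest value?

Piecing the relations together gives one ordering: K < L < G < R < M < F < N < E < H < P < J < Q.
Counting 4 from the smallest end gives R.

R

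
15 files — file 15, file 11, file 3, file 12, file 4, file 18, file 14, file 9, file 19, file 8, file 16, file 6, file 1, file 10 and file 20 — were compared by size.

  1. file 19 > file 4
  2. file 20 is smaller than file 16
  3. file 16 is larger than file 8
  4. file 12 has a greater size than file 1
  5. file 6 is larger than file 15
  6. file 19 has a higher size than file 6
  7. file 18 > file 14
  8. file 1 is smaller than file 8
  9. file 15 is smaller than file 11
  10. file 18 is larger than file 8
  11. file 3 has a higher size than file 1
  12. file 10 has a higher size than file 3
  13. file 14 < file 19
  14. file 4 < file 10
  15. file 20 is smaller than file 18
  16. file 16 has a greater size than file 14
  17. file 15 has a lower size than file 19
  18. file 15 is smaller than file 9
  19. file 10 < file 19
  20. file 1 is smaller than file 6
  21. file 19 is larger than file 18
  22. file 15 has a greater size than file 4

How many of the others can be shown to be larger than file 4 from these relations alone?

6

From file 4 the given relations immediately reach file 15, file 10, file 19.
From those, file 6, file 9, file 11 — 6 in total.
Nothing else is reachable above file 4; 6 in all.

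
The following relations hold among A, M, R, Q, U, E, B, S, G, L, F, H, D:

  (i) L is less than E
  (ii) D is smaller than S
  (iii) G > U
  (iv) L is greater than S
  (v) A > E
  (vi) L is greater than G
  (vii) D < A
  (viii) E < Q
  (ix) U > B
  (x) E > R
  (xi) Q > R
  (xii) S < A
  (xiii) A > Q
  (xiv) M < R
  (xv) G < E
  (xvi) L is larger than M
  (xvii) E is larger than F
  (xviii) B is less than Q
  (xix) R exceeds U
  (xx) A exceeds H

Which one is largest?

A

Chaining downward from A: directly below it, D, S, H, E, Q; then B, F, R, G, L; then M, U.
That covers every other element, and nothing is given above A, so A is the largest.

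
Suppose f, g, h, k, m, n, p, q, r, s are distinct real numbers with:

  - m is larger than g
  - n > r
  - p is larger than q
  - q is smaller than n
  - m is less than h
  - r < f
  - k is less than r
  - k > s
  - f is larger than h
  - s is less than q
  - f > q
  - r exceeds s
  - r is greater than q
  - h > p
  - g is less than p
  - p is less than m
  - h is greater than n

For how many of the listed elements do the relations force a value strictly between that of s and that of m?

2

The relations place s below m. An element lies strictly between them when it is forced above s and also forced below m.
Above s: {q, k, r, p, n, h, f}. Below m: {g, q, p}.
Intersection: {q, p} — 2.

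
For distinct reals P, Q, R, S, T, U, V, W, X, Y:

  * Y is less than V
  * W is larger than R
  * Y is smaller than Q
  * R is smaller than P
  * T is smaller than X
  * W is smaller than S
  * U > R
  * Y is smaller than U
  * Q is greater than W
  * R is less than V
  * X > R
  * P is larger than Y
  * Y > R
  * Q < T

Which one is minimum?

Chaining upward from R: directly above it, W, Y, U, V, X, P; then Q, S; then T.
That covers every other element, and nothing is given below R, so R is the minimum.

R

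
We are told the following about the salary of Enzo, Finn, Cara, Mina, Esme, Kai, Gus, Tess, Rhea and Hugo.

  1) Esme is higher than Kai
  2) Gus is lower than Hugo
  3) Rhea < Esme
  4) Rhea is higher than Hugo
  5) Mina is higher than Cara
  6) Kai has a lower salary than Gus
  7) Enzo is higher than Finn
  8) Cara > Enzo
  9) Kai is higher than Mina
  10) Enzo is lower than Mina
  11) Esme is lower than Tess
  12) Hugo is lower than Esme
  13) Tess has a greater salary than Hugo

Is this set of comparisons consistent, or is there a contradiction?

Every relation is compatible with Finn < Enzo < Cara < Mina < Kai < Gus < Hugo < Rhea < Esme < Tess; the set is consistent.

consistent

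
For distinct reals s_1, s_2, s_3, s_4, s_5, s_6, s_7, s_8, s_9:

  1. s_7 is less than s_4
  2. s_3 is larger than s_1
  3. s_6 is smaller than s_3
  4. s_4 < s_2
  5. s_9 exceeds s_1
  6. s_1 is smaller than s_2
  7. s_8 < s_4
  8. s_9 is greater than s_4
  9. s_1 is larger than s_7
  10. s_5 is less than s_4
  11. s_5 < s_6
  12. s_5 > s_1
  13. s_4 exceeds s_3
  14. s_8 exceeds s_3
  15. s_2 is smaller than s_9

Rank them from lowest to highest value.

The consecutive links are each given: s_7 < s_1; s_1 < s_5; s_5 < s_6; s_6 < s_3; s_3 < s_8; s_8 < s_4; s_4 < s_2; s_2 < s_9.

s_7 < s_1 < s_5 < s_6 < s_3 < s_8 < s_4 < s_2 < s_9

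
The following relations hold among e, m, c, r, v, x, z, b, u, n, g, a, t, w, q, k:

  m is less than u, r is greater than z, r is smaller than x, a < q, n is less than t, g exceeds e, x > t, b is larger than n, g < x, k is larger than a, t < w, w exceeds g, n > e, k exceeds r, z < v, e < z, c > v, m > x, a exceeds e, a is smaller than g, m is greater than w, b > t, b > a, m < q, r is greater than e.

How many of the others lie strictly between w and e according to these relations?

4

The relations place e below w. An element lies strictly between them when it is forced above e and also forced below w.
Above e: {z, v, a, n, t, g, c, r, b, x, m, q, u, k}. Below w: {a, n, t, g}.
Intersection: {a, n, t, g} — 4.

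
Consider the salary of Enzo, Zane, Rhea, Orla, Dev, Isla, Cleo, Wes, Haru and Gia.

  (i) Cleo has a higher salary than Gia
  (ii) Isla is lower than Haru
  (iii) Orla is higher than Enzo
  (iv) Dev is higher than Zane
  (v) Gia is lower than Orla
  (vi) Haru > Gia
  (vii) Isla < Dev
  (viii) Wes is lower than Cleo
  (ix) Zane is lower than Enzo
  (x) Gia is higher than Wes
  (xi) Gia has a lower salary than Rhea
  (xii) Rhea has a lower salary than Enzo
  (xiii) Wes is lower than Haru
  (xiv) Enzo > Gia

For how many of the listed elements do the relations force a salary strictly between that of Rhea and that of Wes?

1

The relations place Wes below Rhea. An element lies strictly between them when it is forced above Wes and also forced below Rhea.
Above Wes: {Gia, Haru, Cleo, Enzo, Orla}. Below Rhea: {Gia}.
Intersection: {Gia} — 1.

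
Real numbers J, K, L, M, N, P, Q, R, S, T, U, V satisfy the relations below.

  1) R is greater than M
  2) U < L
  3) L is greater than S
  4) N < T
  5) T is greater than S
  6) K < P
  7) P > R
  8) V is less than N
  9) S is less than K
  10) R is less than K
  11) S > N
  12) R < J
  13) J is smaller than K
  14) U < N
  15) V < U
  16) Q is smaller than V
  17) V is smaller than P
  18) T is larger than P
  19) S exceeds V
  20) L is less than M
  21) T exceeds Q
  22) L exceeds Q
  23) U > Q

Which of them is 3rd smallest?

Piecing the relations together gives one ordering: Q < V < U < N < S < L < M < R < J < K < P < T.
The 3rd smallest is U.

U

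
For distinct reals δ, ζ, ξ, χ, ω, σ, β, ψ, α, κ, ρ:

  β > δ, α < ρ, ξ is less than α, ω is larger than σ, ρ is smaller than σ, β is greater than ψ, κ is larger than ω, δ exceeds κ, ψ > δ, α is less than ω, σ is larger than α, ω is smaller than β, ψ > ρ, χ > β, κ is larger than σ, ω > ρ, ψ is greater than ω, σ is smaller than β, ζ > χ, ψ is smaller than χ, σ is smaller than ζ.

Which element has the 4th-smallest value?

The consecutive relations fix a unique order: ξ < α < ρ < σ < ω < κ < δ < ψ < β < χ < ζ.
The 4th smallest is σ.

σ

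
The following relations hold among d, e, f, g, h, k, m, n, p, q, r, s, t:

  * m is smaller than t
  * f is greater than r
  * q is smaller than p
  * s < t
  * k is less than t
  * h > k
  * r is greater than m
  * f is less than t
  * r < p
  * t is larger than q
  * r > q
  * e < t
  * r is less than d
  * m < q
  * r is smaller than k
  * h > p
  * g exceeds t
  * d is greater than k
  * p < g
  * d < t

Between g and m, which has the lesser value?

m < q < r < k < t < g, by transitivity through q, r, k, t.
So m < g; m is the smaller of the two.

m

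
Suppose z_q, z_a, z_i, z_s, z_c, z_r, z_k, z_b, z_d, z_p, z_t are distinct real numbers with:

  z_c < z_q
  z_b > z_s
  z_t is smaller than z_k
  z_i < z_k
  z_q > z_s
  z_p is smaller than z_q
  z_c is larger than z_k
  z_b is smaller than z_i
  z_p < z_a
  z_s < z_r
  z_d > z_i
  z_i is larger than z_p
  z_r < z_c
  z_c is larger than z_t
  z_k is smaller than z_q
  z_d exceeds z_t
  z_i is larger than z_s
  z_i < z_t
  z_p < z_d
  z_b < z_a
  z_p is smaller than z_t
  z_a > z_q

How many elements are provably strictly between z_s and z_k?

3

The relations place z_s below z_k. An element lies strictly between them when it is forced above z_s and also forced below z_k.
Above z_s: {z_r, z_b, z_i, z_t, z_d, z_c, z_q, z_a}. Below z_k: {z_b, z_p, z_i, z_t}.
Intersection: {z_b, z_i, z_t} — 3.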